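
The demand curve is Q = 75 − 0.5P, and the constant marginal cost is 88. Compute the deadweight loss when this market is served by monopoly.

DWL = 240.25

Inverting demand: P = 150 − 2Q.
Under competition P = MC = 88, so Q = (150 − 88)/2 = 31.
The monopolist equates marginal revenue to marginal cost: 150 − 4Q = 88, so Q = 15.5. From demand, P = 119.
DWL is the triangle between Q = 15.5 and Q = 31: ½·(31 − 15.5)·(119 − 88) = 240.25.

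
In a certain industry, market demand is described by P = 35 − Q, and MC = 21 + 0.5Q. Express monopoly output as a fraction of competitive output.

Q_m/Q_c = 0.6

The monopolist equates marginal revenue to marginal cost: 35 − 2Q = 21 + 0.5Q, so Q = 5.6. From demand, P = 29.4.
Competitive equilibrium sets price equal to marginal cost: 35 − Q = 21 + 0.5Q, so Q = 28/3 and P = 77/3.
Ratio Q_m/Q_c = 5.6/(28/3) = 0.6.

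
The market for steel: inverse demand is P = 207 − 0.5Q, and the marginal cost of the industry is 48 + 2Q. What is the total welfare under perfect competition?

Under competition P = MC: 207 − 0.5Q = 48 + 2Q ⇒ Q = 63.6, P = 175.2.
CS = ½·(207 − 175.2)·63.6 = 1011.24; PS = (175.2·63.6 − 48·63.6 − ½·2·63.6²) = 4044.96; TS = 5056.2.

TS = 5056.2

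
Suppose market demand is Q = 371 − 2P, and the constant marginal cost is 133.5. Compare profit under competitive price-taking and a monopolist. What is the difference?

π rises by 1352

Inverting demand: P = 185.5 − 0.5Q.
Under competition P = MC = 133.5, so Q = (185.5 − 133.5)/0.5 = 104.
Profit = (133.5 − 133.5)·104 = 0.
The monopolist equates marginal revenue to marginal cost: 185.5 − Q = 133.5, so Q = 52. From demand, P = 159.5.
Profit = (159.5 − 133.5)·52 = 1352.
Change in profit: 1352 − 0 = 1352.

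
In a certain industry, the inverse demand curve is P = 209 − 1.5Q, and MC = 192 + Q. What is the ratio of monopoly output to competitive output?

A monopolist chooses Q where MR = MC. MR = 209 − 3Q; setting this equal to 192 + Q gives Q = 4.25 and P = 202.625.
Under competition P = MC: 209 − 1.5Q = 192 + Q ⇒ Q = 6.8, P = 198.8.
Ratio Q_m/Q_c = 4.25/6.8 = 0.625.

Q_m/Q_c = 0.625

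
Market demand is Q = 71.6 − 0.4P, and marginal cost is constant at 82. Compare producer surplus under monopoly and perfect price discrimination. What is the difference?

PS rises by 940.9

Inverting demand: P = 179 − 2.5Q.
Monopoly sets MR = MC: 179 − 5Q = 82 ⇒ Q = 19.4, P = 179 − 2.5·19.4 = 130.5.
PS = (130.5 − 82)·19.4 = 940.9.
A perfectly discriminating monopolist sells every unit with P(Q) ≥ MC(Q), so output equals the competitive quantity Q = 38.8. Each buyer pays their reservation price, so CS = 0 and the firm captures all surplus.
PS = ½·(179 − 82)·38.8 = 1881.8.
Change in producer surplus: 1881.8 − 940.9 = 940.9.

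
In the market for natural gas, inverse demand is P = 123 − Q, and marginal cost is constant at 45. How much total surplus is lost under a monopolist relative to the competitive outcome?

DWL = 760.5

Under competition P = MC = 45, so Q = (123 − 45)/1 = 78.
The monopolist equates marginal revenue to marginal cost: 123 − 2Q = 45, so Q = 39. From demand, P = 84.
DWL is the triangle between Q = 39 and Q = 78: ½·(78 − 39)·(84 − 45) = 760.5.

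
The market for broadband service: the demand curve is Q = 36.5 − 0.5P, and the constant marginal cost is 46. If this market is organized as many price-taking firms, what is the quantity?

Q = 13.5

Inverting demand: P = 73 − 2Q.
Perfect competition: P = MC = 46, so 73 − 2Q = 46 and Q = 13.5.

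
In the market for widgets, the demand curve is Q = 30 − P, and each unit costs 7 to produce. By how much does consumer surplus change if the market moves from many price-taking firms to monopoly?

Inverting demand: P = 30 − Q.
Competitive firms price at marginal cost: P = 7, giving Q = 23.
CS = ½·(30 − 7)·23 = 264.5.
A monopolist chooses Q where MR = MC. MR = 30 − 2Q; setting this equal to 7 gives Q = 11.5 and P = 18.5.
CS = ½·(30 − 18.5)·11.5 = 66.125.
Change in consumer surplus: 66.125 − 264.5 = −198.375.

CS falls by 198.375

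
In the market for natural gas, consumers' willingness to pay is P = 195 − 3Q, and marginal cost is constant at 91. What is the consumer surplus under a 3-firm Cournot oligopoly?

CS = 1014

In a 3-firm Cournot equilibrium, symmetry and the first-order condition give q = (195 − 91)/(12) = 26/3. So Q = 26 and P = 117.
CS = ½·(195 − 117)·26 = 1014.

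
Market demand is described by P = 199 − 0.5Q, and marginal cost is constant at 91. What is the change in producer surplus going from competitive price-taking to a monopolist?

Competitive firms price at marginal cost: P = 91, giving Q = 216.
PS = (91 − 91)·216 = 0.
Monopoly sets MR = MC: 199 − Q = 91 ⇒ Q = 108, P = 199 − 0.5·108 = 145.
PS = (145 − 91)·108 = 5832.
Change in producer surplus: 5832 − 0 = 5832.

PS rises by 5832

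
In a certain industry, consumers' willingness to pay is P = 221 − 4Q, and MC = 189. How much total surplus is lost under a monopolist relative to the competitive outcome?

Under competition P = MC = 189, so Q = (221 − 189)/4 = 8.
The monopolist equates marginal revenue to marginal cost: 221 − 8Q = 189, so Q = 4. From demand, P = 205.
DWL is the triangle between Q = 4 and Q = 8: ½·(8 − 4)·(205 − 189) = 32.

DWL = 32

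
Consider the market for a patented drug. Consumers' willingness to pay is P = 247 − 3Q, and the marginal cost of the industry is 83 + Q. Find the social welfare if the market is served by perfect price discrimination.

A perfectly discriminating monopolist sells every unit with P(Q) ≥ MC(Q), so output equals the competitive quantity Q = 41. Each buyer pays their reservation price, so CS = 0 and the firm captures all surplus.
TS = 3362 (equal to competitive TS).

TS = 3362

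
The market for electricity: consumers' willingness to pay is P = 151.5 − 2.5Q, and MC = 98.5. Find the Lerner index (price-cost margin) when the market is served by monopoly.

Lerner index = 0.212

Monopoly sets MR = MC: 151.5 − 5Q = 98.5 ⇒ Q = 10.6, P = 151.5 − 2.5·10.6 = 125.
Lerner index = (P − MC)/P = (125 − 98.5)/125 = 0.212.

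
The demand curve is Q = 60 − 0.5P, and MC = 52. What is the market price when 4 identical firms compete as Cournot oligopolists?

P = 65.6

Inverting demand: P = 120 − 2Q.
In a 4-firm Cournot equilibrium, symmetry and the first-order condition give q = (120 − 52)/(10) = 6.8. So Q = 27.2 and P = 65.6.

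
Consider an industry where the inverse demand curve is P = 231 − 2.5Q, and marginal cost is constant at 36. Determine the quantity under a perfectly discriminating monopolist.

Q = 78

A perfectly discriminating monopolist sells every unit with P(Q) ≥ MC(Q), so output equals the competitive quantity Q = 78. Each buyer pays their reservation price, so CS = 0 and the firm captures all surplus.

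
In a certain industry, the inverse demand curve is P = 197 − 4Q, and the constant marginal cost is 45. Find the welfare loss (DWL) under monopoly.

Under competition P = MC = 45, so Q = (197 − 45)/4 = 38.
A monopolist chooses Q where MR = MC. MR = 197 − 8Q; setting this equal to 45 gives Q = 19 and P = 121.
DWL is the triangle between Q = 19 and Q = 38: ½·(38 − 19)·(121 − 45) = 722.

DWL = 722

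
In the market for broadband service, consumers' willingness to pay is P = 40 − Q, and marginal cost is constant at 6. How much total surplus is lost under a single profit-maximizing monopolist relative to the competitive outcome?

DWL = 144.5

Under competition P = MC = 6, so Q = (40 − 6)/1 = 34.
The monopolist equates marginal revenue to marginal cost: 40 − 2Q = 6, so Q = 17. From demand, P = 23.
DWL is the triangle between Q = 17 and Q = 34: ½·(34 − 17)·(23 − 6) = 144.5.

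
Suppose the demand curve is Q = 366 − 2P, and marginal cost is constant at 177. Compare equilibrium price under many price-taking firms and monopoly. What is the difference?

P rises by 3

Inverting demand: P = 183 − 0.5Q.
Perfect competition: P = MC = 177, so 183 − 0.5Q = 177 and Q = 12.
The monopolist equates marginal revenue to marginal cost: 183 − Q = 177, so Q = 6. From demand, P = 180.
Change in equilibrium price: 180 − 177 = 3.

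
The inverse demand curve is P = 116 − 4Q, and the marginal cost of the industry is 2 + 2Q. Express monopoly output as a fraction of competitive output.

A monopolist chooses Q where MR = MC. MR = 116 − 8Q; setting this equal to 2 + 2Q gives Q = 11.4 and P = 70.4.
Competitive equilibrium sets price equal to marginal cost: 116 − 4Q = 2 + 2Q, so Q = 19 and P = 40.
Ratio Q_m/Q_c = 11.4/19 = 0.6.

Q_m/Q_c = 0.6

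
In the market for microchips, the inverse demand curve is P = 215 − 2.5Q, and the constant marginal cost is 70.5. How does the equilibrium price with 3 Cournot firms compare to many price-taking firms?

Cournot: P = 106.625; Competition: P = 70.5

In a 3-firm Cournot equilibrium, symmetry and the first-order condition give q = (215 − 70.5)/(10) = 14.45. So Q = 43.35 and P = 106.625.
Competitive firms price at marginal cost: P = 70.5, giving Q = 57.8.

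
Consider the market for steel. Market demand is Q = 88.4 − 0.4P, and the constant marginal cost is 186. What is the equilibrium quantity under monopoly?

Q = 7

Inverting demand: P = 221 − 2.5Q.
The monopolist equates marginal revenue to marginal cost: 221 − 5Q = 186, so Q = 7. From demand, P = 203.5.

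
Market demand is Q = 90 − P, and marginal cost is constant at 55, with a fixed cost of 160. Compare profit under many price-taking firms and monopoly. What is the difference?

Inverting demand: P = 90 − Q.
Competitive firms price at marginal cost: P = 55, giving Q = 35.
Profit = (55 − 55)·35 − 160 = −160.
Monopoly sets MR = MC: 90 − 2Q = 55 ⇒ Q = 17.5, P = 90 − 17.5 = 72.5.
Profit = (72.5 − 55)·17.5 − 160 = 146.25.
Change in profit: 146.25 − −160 = 306.25.

Profit rises by 306.25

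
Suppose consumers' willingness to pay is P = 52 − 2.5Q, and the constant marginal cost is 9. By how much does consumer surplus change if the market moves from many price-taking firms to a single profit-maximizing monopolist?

Consumer surplus falls by 277.35

Perfect competition: P = MC = 9, so 52 − 2.5Q = 9 and Q = 17.2.
CS = ½·(52 − 9)·17.2 = 369.8.
Monopoly sets MR = MC: 52 − 5Q = 9 ⇒ Q = 8.6, P = 52 − 2.5·8.6 = 30.5.
CS = ½·(52 − 30.5)·8.6 = 92.45.
Change in consumer surplus: 92.45 − 369.8 = −277.35.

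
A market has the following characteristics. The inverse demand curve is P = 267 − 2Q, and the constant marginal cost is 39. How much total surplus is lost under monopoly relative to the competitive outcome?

Perfect competition: P = MC = 39, so 267 − 2Q = 39 and Q = 114.
A monopolist chooses Q where MR = MC. MR = 267 − 4Q; setting this equal to 39 gives Q = 57 and P = 153.
DWL is the triangle between Q = 57 and Q = 114: ½·(114 − 57)·(153 − 39) = 3249.

DWL = 3249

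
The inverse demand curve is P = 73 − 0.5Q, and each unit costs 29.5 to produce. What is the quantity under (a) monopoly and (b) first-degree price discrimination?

Monopoly: Q = 43.5; Perfect PD: Q = 87

The monopolist equates marginal revenue to marginal cost: 73 − Q = 29.5, so Q = 43.5. From demand, P = 51.25.
With perfect price discrimination, output is the efficient level Q = 87 (where demand meets MC), but every buyer pays their willingness to pay: CS = 0 and PS = total surplus.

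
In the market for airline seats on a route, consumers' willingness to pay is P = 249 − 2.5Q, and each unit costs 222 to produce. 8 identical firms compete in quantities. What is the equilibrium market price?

With 8 symmetric Cournot firms, each firm's FOC gives 249 − 22.5q = 222, so q = 1.2, Q = 8·1.2 = 9.6, and P = 225.

P = 225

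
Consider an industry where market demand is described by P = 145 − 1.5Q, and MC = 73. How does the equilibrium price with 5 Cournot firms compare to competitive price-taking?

Cournot: P = 85; Competition: P = 73

With 5 symmetric Cournot firms, each firm's FOC gives 145 − 9q = 73, so q = 8, Q = 5·8 = 40, and P = 85.
Perfect competition: P = MC = 73, so 145 − 1.5Q = 73 and Q = 48.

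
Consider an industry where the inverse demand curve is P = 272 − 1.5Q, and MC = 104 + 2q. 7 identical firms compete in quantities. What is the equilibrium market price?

Cournot with 7 identical firms: the symmetric best-response condition is 272 − 12q = 104 + 2q. Each firm produces q = 12, total output Q = 84, price P = 146.

P = 146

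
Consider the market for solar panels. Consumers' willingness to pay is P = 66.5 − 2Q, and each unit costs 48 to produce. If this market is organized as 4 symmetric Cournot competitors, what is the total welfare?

TS = 82.14

Cournot with 4 identical firms: the symmetric best-response condition is 66.5 − 10q = 48. Each firm produces q = 1.85, total output Q = 7.4, price P = 51.7.
CS = ½·(66.5 − 51.7)·7.4 = 54.76; PS = (51.7 − 48)·7.4 = 27.38; TS = 82.14.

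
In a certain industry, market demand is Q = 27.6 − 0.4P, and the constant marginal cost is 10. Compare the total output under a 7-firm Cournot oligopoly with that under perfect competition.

Cournot: Q = 20.65; Competition: Q = 23.6

Inverting demand: P = 69 − 2.5Q.
In a 7-firm Cournot equilibrium, symmetry and the first-order condition give q = (69 − 10)/(20) = 2.95. So Q = 20.65 and P = 17.375.
Competitive firms price at marginal cost: P = 10, giving Q = 23.6.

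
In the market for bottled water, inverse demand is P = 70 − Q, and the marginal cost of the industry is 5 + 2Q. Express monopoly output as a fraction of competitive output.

Q_m/Q_c = 0.75

Monopoly sets MR = MC: 70 − 2Q = 5 + 2Q ⇒ Q = 16.25, P = 70 − 16.25 = 53.75.
Competitive equilibrium sets price equal to marginal cost: 70 − Q = 5 + 2Q, so Q = 65/3 and P = 145/3.
Ratio Q_m/Q_c = 16.25/(65/3) = 0.75.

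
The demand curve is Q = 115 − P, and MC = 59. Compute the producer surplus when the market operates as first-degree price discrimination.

PS = 1568

Inverting demand: P = 115 − Q.
Under first-degree price discrimination the firm charges each unit its demand price and produces up to where P = MC, i.e. Q = 56. Consumer surplus is zero; producer surplus equals total surplus.
PS = ½·(115 − 59)·56 = 1568.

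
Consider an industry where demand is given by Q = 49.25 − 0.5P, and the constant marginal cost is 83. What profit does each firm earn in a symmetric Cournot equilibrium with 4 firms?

Inverting demand: P = 98.5 − 2Q.
With 4 symmetric Cournot firms, each firm's FOC gives 98.5 − 10q = 83, so q = 1.55, Q = 4·1.55 = 6.2, and P = 86.1.
Each firm's profit = (86.1 − 83)·1.55 = 4.805.

π_i = 4.805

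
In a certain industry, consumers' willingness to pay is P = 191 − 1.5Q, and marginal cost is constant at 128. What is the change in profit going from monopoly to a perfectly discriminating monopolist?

The monopolist equates marginal revenue to marginal cost: 191 − 3Q = 128, so Q = 21. From demand, P = 159.5.
Profit = (159.5 − 128)·21 = 661.5.
A perfectly discriminating monopolist sells every unit with P(Q) ≥ MC(Q), so output equals the competitive quantity Q = 42. Each buyer pays their reservation price, so CS = 0 and the firm captures all surplus.
PS equals the full surplus area, 1323. Profit = 1323 = 1323.
Change in profit: 1323 − 661.5 = 661.5.

π rises by 661.5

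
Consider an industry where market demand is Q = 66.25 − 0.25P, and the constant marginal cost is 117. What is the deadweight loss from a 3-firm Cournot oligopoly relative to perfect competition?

DWL = 171.125

Inverting demand: P = 265 − 4Q.
Competitive firms price at marginal cost: P = 117, giving Q = 37.
In a 3-firm Cournot equilibrium, symmetry and the first-order condition give q = (265 − 117)/(16) = 9.25. So Q = 27.75 and P = 154.
DWL is the triangle between Q = 27.75 and Q = 37: ½·(37 − 27.75)·(154 − 117) = 171.125.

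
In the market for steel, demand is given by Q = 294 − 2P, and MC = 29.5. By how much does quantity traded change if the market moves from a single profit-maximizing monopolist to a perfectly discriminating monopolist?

Quantity traded rises by 117.5

Inverting demand: P = 147 − 0.5Q.
Monopoly sets MR = MC: 147 − Q = 29.5 ⇒ Q = 117.5, P = 147 − 0.5·117.5 = 88.25.
Under first-degree price discrimination the firm charges each unit its demand price and produces up to where P = MC, i.e. Q = 235. Consumer surplus is zero; producer surplus equals total surplus.
Change in quantity traded: 235 − 117.5 = 117.5.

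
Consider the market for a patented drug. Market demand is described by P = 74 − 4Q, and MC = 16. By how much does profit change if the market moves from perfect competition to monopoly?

π rises by 210.25

Competitive firms price at marginal cost: P = 16, giving Q = 14.5.
Profit = (16 − 16)·14.5 = 0.
Monopoly sets MR = MC: 74 − 8Q = 16 ⇒ Q = 7.25, P = 74 − 4·7.25 = 45.
Profit = (45 − 16)·7.25 = 210.25.
Change in profit: 210.25 − 0 = 210.25.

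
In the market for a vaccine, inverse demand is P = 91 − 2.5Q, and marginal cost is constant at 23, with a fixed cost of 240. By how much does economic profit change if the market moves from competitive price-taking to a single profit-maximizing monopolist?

π rises by 462.4

Perfect competition: P = MC = 23, so 91 − 2.5Q = 23 and Q = 27.2.
Profit = (23 − 23)·27.2 − 240 = −240.
The monopolist equates marginal revenue to marginal cost: 91 − 5Q = 23, so Q = 13.6. From demand, P = 57.
Profit = (57 − 23)·13.6 − 240 = 222.4.
Change in economic profit: 222.4 − −240 = 462.4.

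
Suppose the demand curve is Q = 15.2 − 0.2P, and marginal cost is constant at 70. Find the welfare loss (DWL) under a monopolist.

Inverting demand: P = 76 − 5Q.
Competitive firms price at marginal cost: P = 70, giving Q = 1.2.
The monopolist equates marginal revenue to marginal cost: 76 − 10Q = 70, so Q = 0.6. From demand, P = 73.
DWL is the triangle between Q = 0.6 and Q = 1.2: ½·(1.2 − 0.6)·(73 − 70) = 0.9.

DWL = 0.9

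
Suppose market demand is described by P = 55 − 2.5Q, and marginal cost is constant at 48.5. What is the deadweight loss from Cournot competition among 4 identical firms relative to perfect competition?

DWL = 0.338

Under competition P = MC = 48.5, so Q = (55 − 48.5)/2.5 = 2.6.
Cournot with 4 identical firms: the symmetric best-response condition is 55 − 12.5q = 48.5. Each firm produces q = 0.52, total output Q = 2.08, price P = 49.8.
DWL is the triangle between Q = 2.08 and Q = 2.6: ½·(2.6 − 2.08)·(49.8 − 48.5) = 0.338.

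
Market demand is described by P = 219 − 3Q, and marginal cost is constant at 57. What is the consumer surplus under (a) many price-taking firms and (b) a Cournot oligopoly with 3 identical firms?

Perfect competition: P = MC = 57, so 219 − 3Q = 57 and Q = 54.
CS = ½·(219 − 57)·54 = 4374.
Cournot with 3 identical firms: the symmetric best-response condition is 219 − 12q = 57. Each firm produces q = 13.5, total output Q = 40.5, price P = 97.5.
CS = ½·(219 − 97.5)·40.5 = 2460.375.

Competition: CS = 4374; Cournot: CS = 2460.375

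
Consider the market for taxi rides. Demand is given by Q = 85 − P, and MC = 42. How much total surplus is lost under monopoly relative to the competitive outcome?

Inverting demand: P = 85 − Q.
Competitive firms price at marginal cost: P = 42, giving Q = 43.
A monopolist chooses Q where MR = MC. MR = 85 − 2Q; setting this equal to 42 gives Q = 21.5 and P = 63.5.
DWL is the triangle between Q = 21.5 and Q = 43: ½·(43 − 21.5)·(63.5 − 42) = 231.125.

DWL = 231.125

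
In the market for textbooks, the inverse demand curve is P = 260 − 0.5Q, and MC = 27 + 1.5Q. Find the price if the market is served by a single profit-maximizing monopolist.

P = 213.4

Monopoly sets MR = MC: 260 − Q = 27 + 1.5Q ⇒ Q = 93.2, P = 260 − 0.5·93.2 = 213.4.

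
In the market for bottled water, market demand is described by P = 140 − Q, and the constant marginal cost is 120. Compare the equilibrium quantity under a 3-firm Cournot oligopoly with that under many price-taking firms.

In a 3-firm Cournot equilibrium, symmetry and the first-order condition give q = (140 − 120)/(4) = 5. So Q = 15 and P = 125.
Under competition P = MC = 120, so Q = (140 − 120)/1 = 20.

Cournot: Q = 15; Competition: Q = 20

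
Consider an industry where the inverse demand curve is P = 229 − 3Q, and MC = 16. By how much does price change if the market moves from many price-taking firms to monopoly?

P rises by 106.5

Competitive firms price at marginal cost: P = 16, giving Q = 71.
Monopoly sets MR = MC: 229 − 6Q = 16 ⇒ Q = 35.5, P = 229 − 3·35.5 = 122.5.
Change in price: 122.5 − 16 = 106.5.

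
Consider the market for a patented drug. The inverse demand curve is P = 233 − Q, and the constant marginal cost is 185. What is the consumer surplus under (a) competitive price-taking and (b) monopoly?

Competition: CS = 1152; Monopoly: CS = 288

Perfect competition: P = MC = 185, so 233 − Q = 185 and Q = 48.
CS = ½·(233 − 185)·48 = 1152.
Monopoly sets MR = MC: 233 − 2Q = 185 ⇒ Q = 24, P = 233 − 24 = 209.
CS = ½·(233 − 209)·24 = 288.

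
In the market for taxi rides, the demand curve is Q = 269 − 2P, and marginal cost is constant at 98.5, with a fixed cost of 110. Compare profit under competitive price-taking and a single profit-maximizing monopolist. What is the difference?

Inverting demand: P = 134.5 − 0.5Q.
Under competition P = MC = 98.5, so Q = (134.5 − 98.5)/0.5 = 72.
Profit = (98.5 − 98.5)·72 − 110 = −110.
A monopolist chooses Q where MR = MC. MR = 134.5 − Q; setting this equal to 98.5 gives Q = 36 and P = 116.5.
Profit = (116.5 − 98.5)·36 − 110 = 538.
Change in profit: 538 − −110 = 648.

Profit rises by 648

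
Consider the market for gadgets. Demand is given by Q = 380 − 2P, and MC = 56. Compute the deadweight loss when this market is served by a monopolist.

Inverting demand: P = 190 − 0.5Q.
Under competition P = MC = 56, so Q = (190 − 56)/0.5 = 268.
A monopolist chooses Q where MR = MC. MR = 190 − Q; setting this equal to 56 gives Q = 134 and P = 123.
DWL is the triangle between Q = 134 and Q = 268: ½·(268 − 134)·(123 − 56) = 4489.

DWL = 4489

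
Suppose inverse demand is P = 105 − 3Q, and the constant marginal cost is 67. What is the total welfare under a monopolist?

TS = 180.5

The monopolist equates marginal revenue to marginal cost: 105 − 6Q = 67, so Q = 19/3. From demand, P = 86.
CS = ½·(105 − 86)·19/3 = 361/6; PS = (86 − 67)·19/3 = 361/3; TS = 180.5.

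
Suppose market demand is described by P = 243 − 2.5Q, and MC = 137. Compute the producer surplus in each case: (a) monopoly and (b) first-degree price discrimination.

Monopoly: PS = 1123.6; Perfect PD: PS = 2247.2

The monopolist equates marginal revenue to marginal cost: 243 − 5Q = 137, so Q = 21.2. From demand, P = 190.
PS = (190 − 137)·21.2 = 1123.6.
A perfectly discriminating monopolist sells every unit with P(Q) ≥ MC(Q), so output equals the competitive quantity Q = 42.4. Each buyer pays their reservation price, so CS = 0 and the firm captures all surplus.
PS = ½·(243 − 137)·42.4 = 2247.2.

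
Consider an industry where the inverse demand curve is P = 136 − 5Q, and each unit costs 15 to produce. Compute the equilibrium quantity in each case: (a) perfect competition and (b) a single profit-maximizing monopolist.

Under competition P = MC = 15, so Q = (136 − 15)/5 = 24.2.
The monopolist equates marginal revenue to marginal cost: 136 − 10Q = 15, so Q = 12.1. From demand, P = 75.5.

Competition: Q = 24.2; Monopoly: Q = 12.1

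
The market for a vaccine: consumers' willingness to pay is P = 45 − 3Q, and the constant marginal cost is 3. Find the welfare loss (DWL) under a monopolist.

Under competition P = MC = 3, so Q = (45 − 3)/3 = 14.
Monopoly sets MR = MC: 45 − 6Q = 3 ⇒ Q = 7, P = 45 − 3·7 = 24.
DWL is the triangle between Q = 7 and Q = 14: ½·(14 − 7)·(24 − 3) = 73.5.

DWL = 73.5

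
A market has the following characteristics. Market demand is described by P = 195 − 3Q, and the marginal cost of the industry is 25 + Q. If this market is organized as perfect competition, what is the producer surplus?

PS = 903.125

Competitive equilibrium sets price equal to marginal cost: 195 − 3Q = 25 + Q, so Q = 42.5 and P = 67.5.
PS = P·Q − VC(Q) = 67.5·42.5 − (25·42.5 + ½·1·42.5²) = 903.125.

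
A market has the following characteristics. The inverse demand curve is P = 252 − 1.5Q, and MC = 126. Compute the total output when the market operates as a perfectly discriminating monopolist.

Under first-degree price discrimination the firm charges each unit its demand price and produces up to where P = MC, i.e. Q = 84. Consumer surplus is zero; producer surplus equals total surplus.

Q = 84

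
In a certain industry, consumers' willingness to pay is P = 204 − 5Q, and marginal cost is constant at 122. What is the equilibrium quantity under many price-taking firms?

Q = 16.4

Competitive firms price at marginal cost: P = 122, giving Q = 16.4.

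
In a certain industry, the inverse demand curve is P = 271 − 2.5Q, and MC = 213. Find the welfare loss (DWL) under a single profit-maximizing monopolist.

Competitive firms price at marginal cost: P = 213, giving Q = 23.2.
Monopoly sets MR = MC: 271 − 5Q = 213 ⇒ Q = 11.6, P = 271 − 2.5·11.6 = 242.
DWL is the triangle between Q = 11.6 and Q = 23.2: ½·(23.2 − 11.6)·(242 − 213) = 168.2.

DWL = 168.2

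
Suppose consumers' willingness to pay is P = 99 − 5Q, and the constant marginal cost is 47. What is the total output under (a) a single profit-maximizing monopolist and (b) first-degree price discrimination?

The monopolist equates marginal revenue to marginal cost: 99 − 10Q = 47, so Q = 5.2. From demand, P = 73.
A perfectly discriminating monopolist sells every unit with P(Q) ≥ MC(Q), so output equals the competitive quantity Q = 10.4. Each buyer pays their reservation price, so CS = 0 and the firm captures all surplus.

Monopoly: Q = 5.2; Perfect PD: Q = 10.4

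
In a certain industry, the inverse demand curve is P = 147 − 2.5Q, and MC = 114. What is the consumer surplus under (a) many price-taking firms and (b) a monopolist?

Under competition P = MC = 114, so Q = (147 − 114)/2.5 = 13.2.
CS = ½·(147 − 114)·13.2 = 217.8.
A monopolist chooses Q where MR = MC. MR = 147 − 5Q; setting this equal to 114 gives Q = 6.6 and P = 130.5.
CS = ½·(147 − 130.5)·6.6 = 54.45.

Competition: CS = 217.8; Monopoly: CS = 54.45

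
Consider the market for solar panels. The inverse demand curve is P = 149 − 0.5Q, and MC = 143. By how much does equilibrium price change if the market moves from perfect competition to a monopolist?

Equilibrium price rises by 3

Competitive firms price at marginal cost: P = 143, giving Q = 12.
The monopolist equates marginal revenue to marginal cost: 149 − Q = 143, so Q = 6. From demand, P = 146.
Change in equilibrium price: 146 − 143 = 3.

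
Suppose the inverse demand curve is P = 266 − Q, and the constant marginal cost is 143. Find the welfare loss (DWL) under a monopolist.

Under competition P = MC = 143, so Q = (266 − 143)/1 = 123.
A monopolist chooses Q where MR = MC. MR = 266 − 2Q; setting this equal to 143 gives Q = 61.5 and P = 204.5.
DWL is the triangle between Q = 61.5 and Q = 123: ½·(123 − 61.5)·(204.5 − 143) = 1891.125.

DWL = 1891.125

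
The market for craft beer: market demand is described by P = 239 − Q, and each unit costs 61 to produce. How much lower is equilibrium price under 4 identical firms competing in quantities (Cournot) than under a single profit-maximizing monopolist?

The monopolist equates marginal revenue to marginal cost: 239 − 2Q = 61, so Q = 89. From demand, P = 150.
With 4 symmetric Cournot firms, each firm's FOC gives 239 − 5q = 61, so q = 35.6, Q = 4·35.6 = 142.4, and P = 96.6.
Change in equilibrium price: 96.6 − 150 = −53.4.

P falls by 53.4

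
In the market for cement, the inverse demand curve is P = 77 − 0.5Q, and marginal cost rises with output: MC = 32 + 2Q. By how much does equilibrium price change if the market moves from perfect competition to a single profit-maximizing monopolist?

Under competition P = MC: 77 − 0.5Q = 32 + 2Q ⇒ Q = 18, P = 68.
A monopolist chooses Q where MR = MC. MR = 77 − Q; setting this equal to 32 + 2Q gives Q = 15 and P = 69.5.
Change in equilibrium price: 69.5 − 68 = 1.5.

P rises by 1.5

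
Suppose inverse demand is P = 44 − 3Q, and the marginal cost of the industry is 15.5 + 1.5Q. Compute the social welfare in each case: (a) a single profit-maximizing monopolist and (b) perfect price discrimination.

Monopoly: TS = 75.81; Perfect PD: TS = 90.25

A monopolist chooses Q where MR = MC. MR = 44 − 6Q; setting this equal to 15.5 + 1.5Q gives Q = 3.8 and P = 32.6.
CS = ½·(44 − 32.6)·3.8 = 21.66; PS = (32.6·3.8 − 15.5·3.8 − ½·1.5·3.8²) = 54.15; TS = 75.81.
A perfectly discriminating monopolist sells every unit with P(Q) ≥ MC(Q), so output equals the competitive quantity Q = 19/3. Each buyer pays their reservation price, so CS = 0 and the firm captures all surplus.
TS = 90.25 (equal to competitive TS).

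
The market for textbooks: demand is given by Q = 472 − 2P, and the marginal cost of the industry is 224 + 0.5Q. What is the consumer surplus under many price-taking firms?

Inverting demand: P = 236 − 0.5Q.
Competitive equilibrium sets price equal to marginal cost: 236 − 0.5Q = 224 + 0.5Q, so Q = 12 and P = 230.
CS = ½·(236 − 230)·12 = 36.

CS = 36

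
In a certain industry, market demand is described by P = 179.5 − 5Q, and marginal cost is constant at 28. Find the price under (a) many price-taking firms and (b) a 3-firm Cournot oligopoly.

Perfect competition: P = MC = 28, so 179.5 − 5Q = 28 and Q = 30.3.
With 3 symmetric Cournot firms, each firm's FOC gives 179.5 − 20q = 28, so q = 7.575, Q = 3·7.575 = 22.725, and P = 65.875.

Competition: P = 28; Cournot: P = 65.875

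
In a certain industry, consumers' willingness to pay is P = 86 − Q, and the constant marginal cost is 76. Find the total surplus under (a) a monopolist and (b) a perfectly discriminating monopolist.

Monopoly: TS = 37.5; Perfect PD: TS = 50

The monopolist equates marginal revenue to marginal cost: 86 − 2Q = 76, so Q = 5. From demand, P = 81.
CS = ½·(86 − 81)·5 = 12.5; PS = (81 − 76)·5 = 25; TS = 37.5.
A perfectly discriminating monopolist sells every unit with P(Q) ≥ MC(Q), so output equals the competitive quantity Q = 10. Each buyer pays their reservation price, so CS = 0 and the firm captures all surplus.
TS = 50 (equal to competitive TS).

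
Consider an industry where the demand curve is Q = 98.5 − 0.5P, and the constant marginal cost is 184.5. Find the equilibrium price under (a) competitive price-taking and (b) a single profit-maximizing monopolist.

Inverting demand: P = 197 − 2Q.
Perfect competition: P = MC = 184.5, so 197 − 2Q = 184.5 and Q = 6.25.
Monopoly sets MR = MC: 197 − 4Q = 184.5 ⇒ Q = 3.125, P = 197 − 2·3.125 = 190.75.

Competition: P = 184.5; Monopoly: P = 190.75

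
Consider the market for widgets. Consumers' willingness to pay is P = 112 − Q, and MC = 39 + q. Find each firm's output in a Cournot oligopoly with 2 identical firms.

With 2 symmetric Cournot firms, each firm's FOC gives 112 − 3q = 39 + q, so q = 18.25, Q = 2·18.25 = 36.5, and P = 75.5.

q_i = 18.25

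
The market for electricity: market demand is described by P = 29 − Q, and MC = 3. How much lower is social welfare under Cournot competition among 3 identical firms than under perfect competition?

TS falls by 21.125

Under competition P = MC = 3, so Q = (29 − 3)/1 = 26.
CS = ½·(29 − 3)·26 = 338; PS = (3 − 3)·26 = 0; TS = 338.
In a 3-firm Cournot equilibrium, symmetry and the first-order condition give q = (29 − 3)/(4) = 6.5. So Q = 19.5 and P = 9.5.
CS = ½·(29 − 9.5)·19.5 = 190.125; PS = (9.5 − 3)·19.5 = 126.75; TS = 316.875.
Change in social welfare: 316.875 − 338 = −21.125.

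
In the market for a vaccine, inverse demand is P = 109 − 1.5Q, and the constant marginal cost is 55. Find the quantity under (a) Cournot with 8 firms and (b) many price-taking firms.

In a 8-firm Cournot equilibrium, symmetry and the first-order condition give q = (109 − 55)/(13.5) = 4. So Q = 32 and P = 61.
Under competition P = MC = 55, so Q = (109 − 55)/1.5 = 36.

Cournot: Q = 32; Competition: Q = 36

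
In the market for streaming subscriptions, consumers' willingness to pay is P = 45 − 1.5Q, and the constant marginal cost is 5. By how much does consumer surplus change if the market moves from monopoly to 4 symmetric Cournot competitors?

The monopolist equates marginal revenue to marginal cost: 45 − 3Q = 5, so Q = 40/3. From demand, P = 25.
CS = ½·(45 − 25)·40/3 = 400/3.
In a 4-firm Cournot equilibrium, symmetry and the first-order condition give q = (45 − 5)/(7.5) = 16/3. So Q = 64/3 and P = 13.
CS = ½·(45 − 13)·64/3 = 1024/3.
Change in consumer surplus: 1024/3 − 400/3 = 208.

Consumer surplus rises by 208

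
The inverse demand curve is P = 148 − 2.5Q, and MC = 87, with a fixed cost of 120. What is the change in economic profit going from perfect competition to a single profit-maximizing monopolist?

Competitive firms price at marginal cost: P = 87, giving Q = 24.4.
Profit = (87 − 87)·24.4 − 120 = −120.
A monopolist chooses Q where MR = MC. MR = 148 − 5Q; setting this equal to 87 gives Q = 12.2 and P = 117.5.
Profit = (117.5 − 87)·12.2 − 120 = 252.1.
Change in economic profit: 252.1 − −120 = 372.1.

π rises by 372.1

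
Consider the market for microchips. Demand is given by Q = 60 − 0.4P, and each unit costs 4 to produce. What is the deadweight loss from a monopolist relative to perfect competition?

DWL = 1065.8

Inverting demand: P = 150 − 2.5Q.
Perfect competition: P = MC = 4, so 150 − 2.5Q = 4 and Q = 58.4.
The monopolist equates marginal revenue to marginal cost: 150 − 5Q = 4, so Q = 29.2. From demand, P = 77.
DWL is the triangle between Q = 29.2 and Q = 58.4: ½·(58.4 − 29.2)·(77 − 4) = 1065.8.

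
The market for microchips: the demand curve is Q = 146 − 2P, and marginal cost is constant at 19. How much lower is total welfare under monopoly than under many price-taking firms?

Total welfare falls by 729

Inverting demand: P = 73 − 0.5Q.
Competitive firms price at marginal cost: P = 19, giving Q = 108.
CS = ½·(73 − 19)·108 = 2916; PS = (19 − 19)·108 = 0; TS = 2916.
A monopolist chooses Q where MR = MC. MR = 73 − Q; setting this equal to 19 gives Q = 54 and P = 46.
CS = ½·(73 − 46)·54 = 729; PS = (46 − 19)·54 = 1458; TS = 2187.
Change in total welfare: 2187 − 2916 = −729.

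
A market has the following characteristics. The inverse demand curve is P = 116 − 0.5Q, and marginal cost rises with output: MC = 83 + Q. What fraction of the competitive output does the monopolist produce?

Monopoly sets MR = MC: 116 − Q = 83 + Q ⇒ Q = 16.5, P = 116 − 0.5·16.5 = 107.75.
Competitive equilibrium sets price equal to marginal cost: 116 − 0.5Q = 83 + Q, so Q = 22 and P = 105.
Ratio Q_m/Q_c = 16.5/22 = 0.75.

Q_m/Q_c = 0.75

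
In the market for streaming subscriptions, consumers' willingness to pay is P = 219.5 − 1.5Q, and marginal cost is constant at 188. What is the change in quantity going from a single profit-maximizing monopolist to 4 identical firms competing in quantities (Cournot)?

Quantity rises by 6.3

The monopolist equates marginal revenue to marginal cost: 219.5 − 3Q = 188, so Q = 10.5. From demand, P = 203.75.
With 4 symmetric Cournot firms, each firm's FOC gives 219.5 − 7.5q = 188, so q = 4.2, Q = 4·4.2 = 16.8, and P = 194.3.
Change in quantity: 16.8 − 10.5 = 6.3.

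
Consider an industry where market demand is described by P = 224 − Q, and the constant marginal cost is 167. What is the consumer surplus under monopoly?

A monopolist chooses Q where MR = MC. MR = 224 − 2Q; setting this equal to 167 gives Q = 28.5 and P = 195.5.
CS = ½·(224 − 195.5)·28.5 = 406.125.

CS = 406.125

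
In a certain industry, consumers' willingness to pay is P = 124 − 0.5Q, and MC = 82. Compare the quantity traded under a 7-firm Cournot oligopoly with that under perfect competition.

In a 7-firm Cournot equilibrium, symmetry and the first-order condition give q = (124 − 82)/(4) = 10.5. So Q = 73.5 and P = 87.25.
Perfect competition: P = MC = 82, so 124 − 0.5Q = 82 and Q = 84.

Cournot: Q = 73.5; Competition: Q = 84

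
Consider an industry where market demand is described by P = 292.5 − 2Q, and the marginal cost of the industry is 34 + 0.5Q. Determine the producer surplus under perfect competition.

Competitive equilibrium sets price equal to marginal cost: 292.5 − 2Q = 34 + 0.5Q, so Q = 103.4 and P = 85.7.
PS = P·Q − VC(Q) = 85.7·103.4 − (34·103.4 + ½·0.5·103.4²) = 2672.89.

PS = 2672.89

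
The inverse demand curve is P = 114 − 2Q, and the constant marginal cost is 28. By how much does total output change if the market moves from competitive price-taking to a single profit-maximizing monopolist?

Competitive firms price at marginal cost: P = 28, giving Q = 43.
The monopolist equates marginal revenue to marginal cost: 114 − 4Q = 28, so Q = 21.5. From demand, P = 71.
Change in total output: 21.5 − 43 = −21.5.

Total output falls by 21.5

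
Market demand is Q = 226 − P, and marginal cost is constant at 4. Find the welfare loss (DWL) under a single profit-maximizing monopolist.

DWL = 6160.5

Inverting demand: P = 226 − Q.
Perfect competition: P = MC = 4, so 226 − Q = 4 and Q = 222.
The monopolist equates marginal revenue to marginal cost: 226 − 2Q = 4, so Q = 111. From demand, P = 115.
DWL is the triangle between Q = 111 and Q = 222: ½·(222 − 111)·(115 − 4) = 6160.5.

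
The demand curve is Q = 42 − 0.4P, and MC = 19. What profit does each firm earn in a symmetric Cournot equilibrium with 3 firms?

π_i = 184.9

Inverting demand: P = 105 − 2.5Q.
In a 3-firm Cournot equilibrium, symmetry and the first-order condition give q = (105 − 19)/(10) = 8.6. So Q = 25.8 and P = 40.5.
Each firm's profit = (40.5 − 19)·8.6 = 184.9.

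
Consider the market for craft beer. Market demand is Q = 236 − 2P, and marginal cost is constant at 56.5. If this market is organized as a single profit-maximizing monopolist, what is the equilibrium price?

Inverting demand: P = 118 − 0.5Q.
Monopoly sets MR = MC: 118 − Q = 56.5 ⇒ Q = 61.5, P = 118 − 0.5·61.5 = 87.25.

P = 87.25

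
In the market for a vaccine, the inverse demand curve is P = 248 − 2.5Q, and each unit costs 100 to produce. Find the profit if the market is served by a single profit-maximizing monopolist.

The monopolist equates marginal revenue to marginal cost: 248 − 5Q = 100, so Q = 29.6. From demand, P = 174.
Profit = (174 − 100)·29.6 = 2190.4.

Profit = 2190.4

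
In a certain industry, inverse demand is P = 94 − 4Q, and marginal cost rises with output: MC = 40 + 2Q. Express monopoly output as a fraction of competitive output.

The monopolist equates marginal revenue to marginal cost: 94 − 8Q = 40 + 2Q, so Q = 5.4. From demand, P = 72.4.
Competitive equilibrium sets price equal to marginal cost: 94 − 4Q = 40 + 2Q, so Q = 9 and P = 58.
Ratio Q_m/Q_c = 5.4/9 = 0.6.

Q_m/Q_c = 0.6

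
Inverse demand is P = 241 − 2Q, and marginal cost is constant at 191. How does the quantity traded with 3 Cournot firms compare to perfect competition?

Cournot: Q = 18.75; Competition: Q = 25

In a 3-firm Cournot equilibrium, symmetry and the first-order condition give q = (241 − 191)/(8) = 6.25. So Q = 18.75 and P = 203.5.
Perfect competition: P = MC = 191, so 241 − 2Q = 191 and Q = 25.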